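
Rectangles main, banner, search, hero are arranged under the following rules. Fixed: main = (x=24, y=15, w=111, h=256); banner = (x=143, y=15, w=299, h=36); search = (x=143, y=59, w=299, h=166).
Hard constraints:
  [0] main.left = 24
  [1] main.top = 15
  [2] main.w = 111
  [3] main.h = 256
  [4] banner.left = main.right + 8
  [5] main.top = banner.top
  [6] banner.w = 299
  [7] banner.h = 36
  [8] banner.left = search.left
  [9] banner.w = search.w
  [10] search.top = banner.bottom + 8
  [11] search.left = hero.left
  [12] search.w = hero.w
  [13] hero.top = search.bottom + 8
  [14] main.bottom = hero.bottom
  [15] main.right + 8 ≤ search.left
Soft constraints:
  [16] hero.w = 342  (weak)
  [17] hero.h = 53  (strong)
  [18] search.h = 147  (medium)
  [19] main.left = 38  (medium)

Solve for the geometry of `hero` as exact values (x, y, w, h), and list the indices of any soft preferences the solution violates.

hero = (x=143, y=233, w=299, h=38)
violated soft preferences: 16, 17, 18, 19

1. hero.x = 143  [search.left = hero.left]
2. hero.w = 299  [search.w = hero.w]
3. hero.y = 233  [hero.top = search.bottom + 8]
4. hero.h = 38  [main.bottom = hero.bottom]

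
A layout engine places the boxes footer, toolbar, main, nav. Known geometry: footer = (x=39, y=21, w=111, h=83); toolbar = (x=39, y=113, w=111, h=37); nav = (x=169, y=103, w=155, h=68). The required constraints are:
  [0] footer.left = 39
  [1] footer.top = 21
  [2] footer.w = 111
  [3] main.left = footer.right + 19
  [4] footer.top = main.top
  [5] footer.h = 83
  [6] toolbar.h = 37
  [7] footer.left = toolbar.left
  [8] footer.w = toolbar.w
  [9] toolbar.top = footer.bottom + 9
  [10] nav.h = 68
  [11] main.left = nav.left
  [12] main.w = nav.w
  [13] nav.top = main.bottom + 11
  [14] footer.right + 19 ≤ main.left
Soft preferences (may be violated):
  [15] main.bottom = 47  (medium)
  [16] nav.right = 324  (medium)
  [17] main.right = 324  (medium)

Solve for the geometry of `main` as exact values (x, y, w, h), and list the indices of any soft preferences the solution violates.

1. main.x = 169  [main.left = footer.right + 19]
2. main.y = 21  [footer.top = main.top]
3. main.w = 155  [main.w = nav.w]
4. main.h = 71  [nav.top = main.bottom + 11]

main = (x=169, y=21, w=155, h=71)
violated soft preferences: 15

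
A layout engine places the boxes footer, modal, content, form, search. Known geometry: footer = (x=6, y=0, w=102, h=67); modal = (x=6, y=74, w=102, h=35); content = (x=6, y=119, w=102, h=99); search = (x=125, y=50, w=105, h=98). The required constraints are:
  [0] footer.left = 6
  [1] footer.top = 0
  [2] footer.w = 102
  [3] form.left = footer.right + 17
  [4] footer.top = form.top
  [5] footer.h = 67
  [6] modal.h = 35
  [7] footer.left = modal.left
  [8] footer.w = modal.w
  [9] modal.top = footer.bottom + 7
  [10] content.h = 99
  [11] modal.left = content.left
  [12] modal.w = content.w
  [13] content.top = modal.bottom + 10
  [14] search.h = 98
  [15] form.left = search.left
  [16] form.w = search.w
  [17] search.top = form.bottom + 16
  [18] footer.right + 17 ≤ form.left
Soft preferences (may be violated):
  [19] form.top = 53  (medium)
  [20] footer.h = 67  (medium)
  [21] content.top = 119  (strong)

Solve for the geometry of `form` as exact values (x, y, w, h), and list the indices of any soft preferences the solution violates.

1. form.x = 125  [form.left = footer.right + 17]
2. form.y = 0  [footer.top = form.top]
3. form.w = 105  [form.w = search.w]
4. form.h = 34  [search.top = form.bottom + 16]

form = (x=125, y=0, w=105, h=34)
violated soft preferences: 19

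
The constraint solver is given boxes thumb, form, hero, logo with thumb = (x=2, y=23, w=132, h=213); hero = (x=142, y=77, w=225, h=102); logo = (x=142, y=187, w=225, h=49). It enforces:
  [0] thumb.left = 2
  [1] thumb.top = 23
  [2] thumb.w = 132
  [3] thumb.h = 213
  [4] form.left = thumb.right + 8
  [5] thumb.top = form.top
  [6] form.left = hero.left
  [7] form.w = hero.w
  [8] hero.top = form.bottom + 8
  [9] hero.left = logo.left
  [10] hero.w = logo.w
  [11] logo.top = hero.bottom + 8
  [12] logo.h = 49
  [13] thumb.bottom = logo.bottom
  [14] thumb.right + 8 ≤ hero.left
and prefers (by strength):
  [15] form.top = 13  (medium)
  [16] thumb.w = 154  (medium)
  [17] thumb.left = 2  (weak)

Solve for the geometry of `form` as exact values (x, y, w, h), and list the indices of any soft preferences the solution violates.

form = (x=142, y=23, w=225, h=46)
violated soft preferences: 15, 16

1. form.x = 142  [form.left = thumb.right + 8]
2. form.y = 23  [thumb.top = form.top]
3. form.w = 225  [form.w = hero.w]
4. form.h = 46  [hero.top = form.bottom + 8]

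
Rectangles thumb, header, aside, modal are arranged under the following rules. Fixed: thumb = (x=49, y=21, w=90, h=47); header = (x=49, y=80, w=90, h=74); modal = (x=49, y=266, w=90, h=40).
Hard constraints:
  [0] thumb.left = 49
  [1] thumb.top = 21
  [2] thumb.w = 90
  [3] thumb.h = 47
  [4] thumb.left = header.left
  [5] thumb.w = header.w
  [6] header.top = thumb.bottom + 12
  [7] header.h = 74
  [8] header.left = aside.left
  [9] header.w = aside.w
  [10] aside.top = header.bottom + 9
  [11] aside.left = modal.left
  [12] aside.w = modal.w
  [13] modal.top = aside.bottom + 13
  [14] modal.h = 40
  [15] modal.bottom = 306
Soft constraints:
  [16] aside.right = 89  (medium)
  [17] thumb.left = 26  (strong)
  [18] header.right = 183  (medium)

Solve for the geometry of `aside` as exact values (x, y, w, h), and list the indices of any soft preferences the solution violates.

1. aside.x = 49  [header.left = aside.left]
2. aside.w = 90  [header.w = aside.w]
3. aside.y = 163  [aside.top = header.bottom + 9]
4. aside.h = 90  [modal.top = aside.bottom + 13]

aside = (x=49, y=163, w=90, h=90)
violated soft preferences: 16, 17, 18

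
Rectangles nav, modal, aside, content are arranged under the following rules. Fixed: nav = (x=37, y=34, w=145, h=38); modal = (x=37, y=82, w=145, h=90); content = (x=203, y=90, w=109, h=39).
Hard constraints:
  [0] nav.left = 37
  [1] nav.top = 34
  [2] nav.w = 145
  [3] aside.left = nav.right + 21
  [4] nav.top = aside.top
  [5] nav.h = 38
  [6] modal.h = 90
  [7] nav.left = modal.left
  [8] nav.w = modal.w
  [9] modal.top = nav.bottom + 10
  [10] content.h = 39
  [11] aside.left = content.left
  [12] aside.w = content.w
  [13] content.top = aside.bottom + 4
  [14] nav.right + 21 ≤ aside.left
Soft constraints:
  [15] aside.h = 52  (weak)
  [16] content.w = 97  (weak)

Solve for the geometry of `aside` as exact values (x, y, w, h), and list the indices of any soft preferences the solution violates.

1. aside.x = 203  [aside.left = nav.right + 21]
2. aside.y = 34  [nav.top = aside.top]
3. aside.w = 109  [aside.w = content.w]
4. aside.h = 52  [content.top = aside.bottom + 4]

aside = (x=203, y=34, w=109, h=52)
violated soft preferences: 16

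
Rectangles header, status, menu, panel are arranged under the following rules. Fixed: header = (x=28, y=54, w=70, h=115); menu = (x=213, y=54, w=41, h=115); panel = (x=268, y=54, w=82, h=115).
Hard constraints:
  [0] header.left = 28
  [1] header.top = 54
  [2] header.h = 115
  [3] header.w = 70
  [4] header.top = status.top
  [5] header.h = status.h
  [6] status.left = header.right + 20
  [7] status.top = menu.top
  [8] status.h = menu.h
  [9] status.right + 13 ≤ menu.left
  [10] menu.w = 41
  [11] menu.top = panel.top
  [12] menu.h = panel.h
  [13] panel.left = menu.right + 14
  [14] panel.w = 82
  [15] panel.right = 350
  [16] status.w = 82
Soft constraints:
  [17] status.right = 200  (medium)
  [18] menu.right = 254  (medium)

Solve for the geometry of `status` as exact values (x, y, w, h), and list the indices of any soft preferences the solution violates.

status = (x=118, y=54, w=82, h=115)
violated soft preferences: none

1. status.y = 54  [header.top = status.top]
2. status.h = 115  [header.h = status.h]
3. status.x = 118  [status.left = header.right + 20]
4. status.w = 82  [status.w = 82]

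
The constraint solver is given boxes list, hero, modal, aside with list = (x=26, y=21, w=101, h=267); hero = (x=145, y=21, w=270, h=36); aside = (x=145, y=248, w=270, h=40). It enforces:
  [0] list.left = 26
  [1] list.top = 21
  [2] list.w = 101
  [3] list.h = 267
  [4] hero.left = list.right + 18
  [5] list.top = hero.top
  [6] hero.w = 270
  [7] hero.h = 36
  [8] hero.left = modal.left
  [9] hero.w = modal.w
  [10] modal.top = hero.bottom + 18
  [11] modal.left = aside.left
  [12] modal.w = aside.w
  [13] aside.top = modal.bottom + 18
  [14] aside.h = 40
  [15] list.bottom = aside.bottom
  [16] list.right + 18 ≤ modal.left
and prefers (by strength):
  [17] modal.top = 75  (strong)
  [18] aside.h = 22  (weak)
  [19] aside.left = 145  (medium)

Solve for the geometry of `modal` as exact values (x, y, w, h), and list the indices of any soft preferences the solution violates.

1. modal.x = 145  [hero.left = modal.left]
2. modal.w = 270  [hero.w = modal.w]
3. modal.y = 75  [modal.top = hero.bottom + 18]
4. modal.h = 155  [aside.top = modal.bottom + 18]

modal = (x=145, y=75, w=270, h=155)
violated soft preferences: 18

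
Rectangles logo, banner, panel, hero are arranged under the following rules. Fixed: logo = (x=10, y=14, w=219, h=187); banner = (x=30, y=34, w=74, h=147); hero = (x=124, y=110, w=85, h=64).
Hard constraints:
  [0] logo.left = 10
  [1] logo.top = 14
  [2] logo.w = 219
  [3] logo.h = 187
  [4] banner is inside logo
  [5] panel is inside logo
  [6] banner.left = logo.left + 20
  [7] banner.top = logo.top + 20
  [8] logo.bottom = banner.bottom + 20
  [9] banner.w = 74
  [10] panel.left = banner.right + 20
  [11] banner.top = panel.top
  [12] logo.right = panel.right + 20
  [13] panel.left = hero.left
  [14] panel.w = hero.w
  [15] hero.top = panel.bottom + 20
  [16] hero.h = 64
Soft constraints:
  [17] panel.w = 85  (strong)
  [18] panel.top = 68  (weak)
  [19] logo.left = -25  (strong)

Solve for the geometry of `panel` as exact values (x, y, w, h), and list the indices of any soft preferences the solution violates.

1. panel.x = 124  [panel.left = banner.right + 20]
2. panel.y = 34  [banner.top = panel.top]
3. panel.w = 85  [logo.right = panel.right + 20]
4. panel.h = 56  [hero.top = panel.bottom + 20]

panel = (x=124, y=34, w=85, h=56)
violated soft preferences: 18, 19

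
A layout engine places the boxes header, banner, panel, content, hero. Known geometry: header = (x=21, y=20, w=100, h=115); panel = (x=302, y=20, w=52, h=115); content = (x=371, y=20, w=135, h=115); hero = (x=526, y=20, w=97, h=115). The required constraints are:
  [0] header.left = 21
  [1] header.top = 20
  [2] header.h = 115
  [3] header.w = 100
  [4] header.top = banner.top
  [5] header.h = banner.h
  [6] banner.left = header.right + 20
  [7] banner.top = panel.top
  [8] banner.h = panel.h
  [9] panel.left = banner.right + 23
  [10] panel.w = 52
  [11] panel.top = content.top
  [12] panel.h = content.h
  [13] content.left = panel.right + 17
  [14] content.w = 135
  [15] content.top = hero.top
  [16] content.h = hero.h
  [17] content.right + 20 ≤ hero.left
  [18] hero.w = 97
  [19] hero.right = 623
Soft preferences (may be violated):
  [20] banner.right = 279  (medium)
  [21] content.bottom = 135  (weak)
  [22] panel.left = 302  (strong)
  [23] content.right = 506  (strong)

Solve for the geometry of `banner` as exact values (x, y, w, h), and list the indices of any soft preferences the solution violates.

1. banner.y = 20  [header.top = banner.top]
2. banner.h = 115  [header.h = banner.h]
3. banner.x = 141  [banner.left = header.right + 20]
4. banner.w = 138  [panel.left = banner.right + 23]

banner = (x=141, y=20, w=138, h=115)
violated soft preferences: none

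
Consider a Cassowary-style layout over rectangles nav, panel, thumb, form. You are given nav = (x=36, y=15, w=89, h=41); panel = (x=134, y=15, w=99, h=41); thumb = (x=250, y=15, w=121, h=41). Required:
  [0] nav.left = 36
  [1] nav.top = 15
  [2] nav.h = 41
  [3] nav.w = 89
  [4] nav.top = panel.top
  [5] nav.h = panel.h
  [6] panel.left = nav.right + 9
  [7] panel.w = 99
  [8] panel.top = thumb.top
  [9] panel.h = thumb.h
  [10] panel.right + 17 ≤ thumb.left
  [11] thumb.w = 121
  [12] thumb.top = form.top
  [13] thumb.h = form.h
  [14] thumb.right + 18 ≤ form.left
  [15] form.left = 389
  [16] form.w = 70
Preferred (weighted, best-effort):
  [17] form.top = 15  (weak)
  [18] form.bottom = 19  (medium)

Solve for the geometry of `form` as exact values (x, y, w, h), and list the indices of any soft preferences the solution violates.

1. form.y = 15  [thumb.top = form.top]
2. form.h = 41  [thumb.h = form.h]
3. form.x = 389  [form.left = 389]
4. form.w = 70  [form.w = 70]

form = (x=389, y=15, w=70, h=41)
violated soft preferences: 18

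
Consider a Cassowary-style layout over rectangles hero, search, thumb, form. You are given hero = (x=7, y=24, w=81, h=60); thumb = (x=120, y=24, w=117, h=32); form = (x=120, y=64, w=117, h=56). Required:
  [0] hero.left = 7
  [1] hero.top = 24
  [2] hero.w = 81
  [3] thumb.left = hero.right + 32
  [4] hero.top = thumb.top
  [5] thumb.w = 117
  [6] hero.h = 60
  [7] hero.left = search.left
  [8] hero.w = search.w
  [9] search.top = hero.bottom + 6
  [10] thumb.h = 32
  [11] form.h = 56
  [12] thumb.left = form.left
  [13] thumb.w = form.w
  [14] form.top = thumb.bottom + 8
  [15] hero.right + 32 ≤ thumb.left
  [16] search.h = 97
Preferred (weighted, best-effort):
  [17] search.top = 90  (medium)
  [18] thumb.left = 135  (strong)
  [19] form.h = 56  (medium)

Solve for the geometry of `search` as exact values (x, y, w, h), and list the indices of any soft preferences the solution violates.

1. search.x = 7  [hero.left = search.left]
2. search.w = 81  [hero.w = search.w]
3. search.y = 90  [search.top = hero.bottom + 6]
4. search.h = 97  [search.h = 97]

search = (x=7, y=90, w=81, h=97)
violated soft preferences: 18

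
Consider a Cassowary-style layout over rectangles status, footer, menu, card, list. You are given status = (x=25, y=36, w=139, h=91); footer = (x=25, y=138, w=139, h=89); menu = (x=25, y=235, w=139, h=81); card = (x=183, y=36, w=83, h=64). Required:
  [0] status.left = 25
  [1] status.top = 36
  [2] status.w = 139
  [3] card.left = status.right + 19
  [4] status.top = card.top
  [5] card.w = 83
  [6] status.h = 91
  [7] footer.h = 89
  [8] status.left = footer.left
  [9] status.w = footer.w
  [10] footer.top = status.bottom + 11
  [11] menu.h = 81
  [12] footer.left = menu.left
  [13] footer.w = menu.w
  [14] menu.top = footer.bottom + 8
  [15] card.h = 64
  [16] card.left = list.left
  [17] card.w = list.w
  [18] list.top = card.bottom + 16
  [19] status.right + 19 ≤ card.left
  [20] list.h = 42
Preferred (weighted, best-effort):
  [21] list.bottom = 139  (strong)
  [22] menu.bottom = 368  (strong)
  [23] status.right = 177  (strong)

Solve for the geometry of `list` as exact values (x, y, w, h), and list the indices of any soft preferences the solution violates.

list = (x=183, y=116, w=83, h=42)
violated soft preferences: 21, 22, 23

1. list.x = 183  [card.left = list.left]
2. list.w = 83  [card.w = list.w]
3. list.y = 116  [list.top = card.bottom + 16]
4. list.h = 42  [list.h = 42]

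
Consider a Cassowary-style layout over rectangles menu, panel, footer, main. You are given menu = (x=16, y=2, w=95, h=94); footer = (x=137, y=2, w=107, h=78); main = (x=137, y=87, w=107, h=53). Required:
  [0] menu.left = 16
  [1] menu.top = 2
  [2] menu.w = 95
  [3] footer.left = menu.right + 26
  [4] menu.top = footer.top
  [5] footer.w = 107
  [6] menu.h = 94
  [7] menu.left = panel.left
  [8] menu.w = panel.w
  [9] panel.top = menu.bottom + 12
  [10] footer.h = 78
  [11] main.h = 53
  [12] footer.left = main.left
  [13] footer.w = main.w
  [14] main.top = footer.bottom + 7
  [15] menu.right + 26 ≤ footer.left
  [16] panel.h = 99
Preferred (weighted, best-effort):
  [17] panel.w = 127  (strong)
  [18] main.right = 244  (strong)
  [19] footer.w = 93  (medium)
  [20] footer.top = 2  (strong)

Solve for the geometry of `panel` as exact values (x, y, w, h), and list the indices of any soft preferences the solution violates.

panel = (x=16, y=108, w=95, h=99)
violated soft preferences: 17, 19

1. panel.x = 16  [menu.left = panel.left]
2. panel.w = 95  [menu.w = panel.w]
3. panel.y = 108  [panel.top = menu.bottom + 12]
4. panel.h = 99  [panel.h = 99]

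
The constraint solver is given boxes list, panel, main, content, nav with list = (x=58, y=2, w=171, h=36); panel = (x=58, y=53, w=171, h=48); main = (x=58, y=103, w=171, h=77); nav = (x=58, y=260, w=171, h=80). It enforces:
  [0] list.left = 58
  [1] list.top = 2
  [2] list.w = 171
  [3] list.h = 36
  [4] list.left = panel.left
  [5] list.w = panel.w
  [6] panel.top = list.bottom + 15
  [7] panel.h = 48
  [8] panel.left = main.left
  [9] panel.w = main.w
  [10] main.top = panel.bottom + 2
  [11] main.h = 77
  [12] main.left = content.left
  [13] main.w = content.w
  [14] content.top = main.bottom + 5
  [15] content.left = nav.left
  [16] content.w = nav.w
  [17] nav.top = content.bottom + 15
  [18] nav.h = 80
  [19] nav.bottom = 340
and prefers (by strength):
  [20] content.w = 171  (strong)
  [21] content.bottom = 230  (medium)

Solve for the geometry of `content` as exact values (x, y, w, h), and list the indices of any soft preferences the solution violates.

content = (x=58, y=185, w=171, h=60)
violated soft preferences: 21

1. content.x = 58  [main.left = content.left]
2. content.w = 171  [main.w = content.w]
3. content.y = 185  [content.top = main.bottom + 5]
4. content.h = 60  [nav.top = content.bottom + 15]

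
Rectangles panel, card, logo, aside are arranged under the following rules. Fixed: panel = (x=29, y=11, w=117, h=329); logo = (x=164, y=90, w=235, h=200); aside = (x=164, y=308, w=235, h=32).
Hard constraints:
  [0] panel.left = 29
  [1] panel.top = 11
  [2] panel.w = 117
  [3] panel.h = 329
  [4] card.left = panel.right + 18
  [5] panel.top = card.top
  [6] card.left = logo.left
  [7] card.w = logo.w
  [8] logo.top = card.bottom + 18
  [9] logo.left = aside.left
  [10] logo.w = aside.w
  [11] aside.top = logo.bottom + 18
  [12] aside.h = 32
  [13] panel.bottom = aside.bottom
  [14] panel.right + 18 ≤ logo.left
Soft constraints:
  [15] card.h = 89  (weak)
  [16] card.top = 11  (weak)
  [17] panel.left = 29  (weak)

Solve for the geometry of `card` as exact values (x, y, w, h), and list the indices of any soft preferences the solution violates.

1. card.x = 164  [card.left = panel.right + 18]
2. card.y = 11  [panel.top = card.top]
3. card.w = 235  [card.w = logo.w]
4. card.h = 61  [logo.top = card.bottom + 18]

card = (x=164, y=11, w=235, h=61)
violated soft preferences: 15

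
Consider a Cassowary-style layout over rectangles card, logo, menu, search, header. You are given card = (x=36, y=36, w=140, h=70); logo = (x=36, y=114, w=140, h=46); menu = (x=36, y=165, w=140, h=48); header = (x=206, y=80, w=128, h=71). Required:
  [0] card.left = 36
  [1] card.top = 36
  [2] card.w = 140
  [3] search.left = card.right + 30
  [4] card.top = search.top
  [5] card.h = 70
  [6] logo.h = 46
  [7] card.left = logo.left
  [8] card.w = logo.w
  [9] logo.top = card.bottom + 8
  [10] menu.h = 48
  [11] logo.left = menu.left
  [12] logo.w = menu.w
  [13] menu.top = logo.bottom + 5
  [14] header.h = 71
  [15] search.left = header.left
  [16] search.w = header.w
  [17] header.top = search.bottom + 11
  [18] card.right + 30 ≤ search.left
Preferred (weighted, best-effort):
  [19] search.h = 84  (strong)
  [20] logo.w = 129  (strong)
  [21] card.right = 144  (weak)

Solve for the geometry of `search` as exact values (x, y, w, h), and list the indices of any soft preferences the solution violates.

1. search.x = 206  [search.left = card.right + 30]
2. search.y = 36  [card.top = search.top]
3. search.w = 128  [search.w = header.w]
4. search.h = 33  [header.top = search.bottom + 11]

search = (x=206, y=36, w=128, h=33)
violated soft preferences: 19, 20, 21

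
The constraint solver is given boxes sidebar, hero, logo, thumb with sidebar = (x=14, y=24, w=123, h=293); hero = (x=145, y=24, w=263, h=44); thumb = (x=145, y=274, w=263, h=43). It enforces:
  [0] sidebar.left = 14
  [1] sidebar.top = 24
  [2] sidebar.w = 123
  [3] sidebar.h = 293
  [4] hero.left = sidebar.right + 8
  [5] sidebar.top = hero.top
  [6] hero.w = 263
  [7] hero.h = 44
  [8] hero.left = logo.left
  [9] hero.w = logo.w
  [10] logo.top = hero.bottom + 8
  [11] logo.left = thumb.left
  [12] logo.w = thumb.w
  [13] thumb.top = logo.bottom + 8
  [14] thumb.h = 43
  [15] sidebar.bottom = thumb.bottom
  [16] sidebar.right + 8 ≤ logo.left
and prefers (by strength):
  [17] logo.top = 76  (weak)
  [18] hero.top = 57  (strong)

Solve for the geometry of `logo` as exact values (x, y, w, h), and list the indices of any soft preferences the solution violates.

1. logo.x = 145  [hero.left = logo.left]
2. logo.w = 263  [hero.w = logo.w]
3. logo.y = 76  [logo.top = hero.bottom + 8]
4. logo.h = 190  [thumb.top = logo.bottom + 8]

logo = (x=145, y=76, w=263, h=190)
violated soft preferences: 18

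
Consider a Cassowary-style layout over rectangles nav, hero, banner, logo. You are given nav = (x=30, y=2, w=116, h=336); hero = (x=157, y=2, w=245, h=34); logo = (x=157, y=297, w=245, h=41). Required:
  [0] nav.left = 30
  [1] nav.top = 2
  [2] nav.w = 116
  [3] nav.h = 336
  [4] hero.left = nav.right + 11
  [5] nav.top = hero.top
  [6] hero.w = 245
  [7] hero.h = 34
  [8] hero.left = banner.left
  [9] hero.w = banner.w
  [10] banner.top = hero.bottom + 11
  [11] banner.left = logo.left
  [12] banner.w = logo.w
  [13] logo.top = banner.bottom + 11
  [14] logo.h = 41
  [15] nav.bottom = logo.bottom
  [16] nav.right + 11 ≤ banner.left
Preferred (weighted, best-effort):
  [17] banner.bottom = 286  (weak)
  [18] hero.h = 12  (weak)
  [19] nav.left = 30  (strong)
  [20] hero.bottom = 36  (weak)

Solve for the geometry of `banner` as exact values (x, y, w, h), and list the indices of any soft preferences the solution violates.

banner = (x=157, y=47, w=245, h=239)
violated soft preferences: 18

1. banner.x = 157  [hero.left = banner.left]
2. banner.w = 245  [hero.w = banner.w]
3. banner.y = 47  [banner.top = hero.bottom + 11]
4. banner.h = 239  [logo.top = banner.bottom + 11]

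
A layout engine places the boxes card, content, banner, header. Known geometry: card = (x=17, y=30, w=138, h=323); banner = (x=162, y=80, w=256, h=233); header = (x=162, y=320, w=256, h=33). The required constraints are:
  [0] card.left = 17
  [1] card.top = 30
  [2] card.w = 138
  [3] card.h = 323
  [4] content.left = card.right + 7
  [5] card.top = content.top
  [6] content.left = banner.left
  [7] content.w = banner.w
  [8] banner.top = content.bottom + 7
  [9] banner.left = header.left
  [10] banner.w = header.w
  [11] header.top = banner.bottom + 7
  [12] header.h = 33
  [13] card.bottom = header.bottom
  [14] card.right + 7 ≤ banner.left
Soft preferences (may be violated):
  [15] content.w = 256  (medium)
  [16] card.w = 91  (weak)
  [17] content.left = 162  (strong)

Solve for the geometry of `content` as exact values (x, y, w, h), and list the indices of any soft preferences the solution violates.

content = (x=162, y=30, w=256, h=43)
violated soft preferences: 16

1. content.x = 162  [content.left = card.right + 7]
2. content.y = 30  [card.top = content.top]
3. content.w = 256  [content.w = banner.w]
4. content.h = 43  [banner.top = content.bottom + 7]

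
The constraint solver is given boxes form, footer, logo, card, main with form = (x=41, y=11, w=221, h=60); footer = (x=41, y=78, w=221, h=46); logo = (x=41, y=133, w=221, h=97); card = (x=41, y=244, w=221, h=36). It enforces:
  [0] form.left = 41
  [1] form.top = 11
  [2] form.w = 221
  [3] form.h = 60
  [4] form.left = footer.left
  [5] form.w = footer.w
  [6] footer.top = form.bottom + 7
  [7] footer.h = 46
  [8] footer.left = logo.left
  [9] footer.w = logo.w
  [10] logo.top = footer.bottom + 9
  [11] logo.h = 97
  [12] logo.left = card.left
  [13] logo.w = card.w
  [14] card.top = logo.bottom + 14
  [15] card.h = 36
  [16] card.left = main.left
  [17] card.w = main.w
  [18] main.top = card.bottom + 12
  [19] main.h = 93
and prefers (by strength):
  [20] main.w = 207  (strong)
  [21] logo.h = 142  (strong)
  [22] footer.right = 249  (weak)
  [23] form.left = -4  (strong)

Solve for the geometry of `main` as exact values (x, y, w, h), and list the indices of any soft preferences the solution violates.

1. main.x = 41  [card.left = main.left]
2. main.w = 221  [card.w = main.w]
3. main.y = 292  [main.top = card.bottom + 12]
4. main.h = 93  [main.h = 93]

main = (x=41, y=292, w=221, h=93)
violated soft preferences: 20, 21, 22, 23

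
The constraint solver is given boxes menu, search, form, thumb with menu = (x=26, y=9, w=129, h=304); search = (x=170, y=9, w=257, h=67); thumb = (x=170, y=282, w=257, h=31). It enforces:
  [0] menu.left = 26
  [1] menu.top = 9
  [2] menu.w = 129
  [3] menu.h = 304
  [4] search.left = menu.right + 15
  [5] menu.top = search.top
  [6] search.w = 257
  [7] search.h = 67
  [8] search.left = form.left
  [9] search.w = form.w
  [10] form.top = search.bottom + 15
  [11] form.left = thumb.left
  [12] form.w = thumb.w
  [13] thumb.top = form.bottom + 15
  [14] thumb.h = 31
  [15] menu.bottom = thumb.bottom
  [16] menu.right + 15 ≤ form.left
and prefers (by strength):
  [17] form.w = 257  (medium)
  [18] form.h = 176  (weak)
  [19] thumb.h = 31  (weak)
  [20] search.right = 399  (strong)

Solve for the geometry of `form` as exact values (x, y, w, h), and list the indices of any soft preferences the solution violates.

1. form.x = 170  [search.left = form.left]
2. form.w = 257  [search.w = form.w]
3. form.y = 91  [form.top = search.bottom + 15]
4. form.h = 176  [thumb.top = form.bottom + 15]

form = (x=170, y=91, w=257, h=176)
violated soft preferences: 20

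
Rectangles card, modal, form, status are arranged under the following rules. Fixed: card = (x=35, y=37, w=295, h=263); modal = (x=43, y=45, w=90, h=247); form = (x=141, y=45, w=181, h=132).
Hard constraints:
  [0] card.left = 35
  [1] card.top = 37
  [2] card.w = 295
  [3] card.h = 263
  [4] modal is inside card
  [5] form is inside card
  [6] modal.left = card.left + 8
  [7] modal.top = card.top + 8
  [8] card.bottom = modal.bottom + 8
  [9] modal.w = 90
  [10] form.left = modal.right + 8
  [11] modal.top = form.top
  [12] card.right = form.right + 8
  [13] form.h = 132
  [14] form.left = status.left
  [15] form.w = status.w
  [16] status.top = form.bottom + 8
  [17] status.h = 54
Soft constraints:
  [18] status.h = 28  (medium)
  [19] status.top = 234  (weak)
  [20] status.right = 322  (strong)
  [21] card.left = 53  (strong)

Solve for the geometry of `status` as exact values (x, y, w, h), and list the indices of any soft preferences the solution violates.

status = (x=141, y=185, w=181, h=54)
violated soft preferences: 18, 19, 21

1. status.x = 141  [form.left = status.left]
2. status.w = 181  [form.w = status.w]
3. status.y = 185  [status.top = form.bottom + 8]
4. status.h = 54  [status.h = 54]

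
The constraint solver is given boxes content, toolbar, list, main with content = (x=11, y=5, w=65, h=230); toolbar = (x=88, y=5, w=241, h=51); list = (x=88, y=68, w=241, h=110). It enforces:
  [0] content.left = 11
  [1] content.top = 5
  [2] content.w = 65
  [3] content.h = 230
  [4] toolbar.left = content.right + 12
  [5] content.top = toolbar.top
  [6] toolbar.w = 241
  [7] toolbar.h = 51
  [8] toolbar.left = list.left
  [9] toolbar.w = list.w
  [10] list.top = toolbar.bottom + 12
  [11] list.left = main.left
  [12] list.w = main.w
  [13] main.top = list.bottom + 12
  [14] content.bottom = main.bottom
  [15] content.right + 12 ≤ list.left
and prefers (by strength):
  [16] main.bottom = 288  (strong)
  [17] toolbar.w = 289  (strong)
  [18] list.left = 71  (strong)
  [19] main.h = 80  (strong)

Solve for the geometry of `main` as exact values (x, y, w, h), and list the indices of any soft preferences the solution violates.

1. main.x = 88  [list.left = main.left]
2. main.w = 241  [list.w = main.w]
3. main.y = 190  [main.top = list.bottom + 12]
4. main.h = 45  [content.bottom = main.bottom]

main = (x=88, y=190, w=241, h=45)
violated soft preferences: 16, 17, 18, 19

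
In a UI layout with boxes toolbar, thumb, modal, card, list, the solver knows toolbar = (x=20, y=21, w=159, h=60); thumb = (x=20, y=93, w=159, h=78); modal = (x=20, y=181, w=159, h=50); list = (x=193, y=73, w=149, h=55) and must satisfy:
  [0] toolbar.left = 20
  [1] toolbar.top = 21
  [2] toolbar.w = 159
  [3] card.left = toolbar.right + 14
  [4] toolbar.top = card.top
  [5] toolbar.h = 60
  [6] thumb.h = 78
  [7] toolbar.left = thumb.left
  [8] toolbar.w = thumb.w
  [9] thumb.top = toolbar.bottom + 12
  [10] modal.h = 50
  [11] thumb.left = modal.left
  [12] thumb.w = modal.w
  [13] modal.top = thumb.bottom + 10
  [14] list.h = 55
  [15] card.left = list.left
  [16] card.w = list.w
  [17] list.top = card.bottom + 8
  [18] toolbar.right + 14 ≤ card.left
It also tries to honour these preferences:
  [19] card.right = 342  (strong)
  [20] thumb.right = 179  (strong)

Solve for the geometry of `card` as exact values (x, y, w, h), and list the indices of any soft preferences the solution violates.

card = (x=193, y=21, w=149, h=44)
violated soft preferences: none

1. card.x = 193  [card.left = toolbar.right + 14]
2. card.y = 21  [toolbar.top = card.top]
3. card.w = 149  [card.w = list.w]
4. card.h = 44  [list.top = card.bottom + 8]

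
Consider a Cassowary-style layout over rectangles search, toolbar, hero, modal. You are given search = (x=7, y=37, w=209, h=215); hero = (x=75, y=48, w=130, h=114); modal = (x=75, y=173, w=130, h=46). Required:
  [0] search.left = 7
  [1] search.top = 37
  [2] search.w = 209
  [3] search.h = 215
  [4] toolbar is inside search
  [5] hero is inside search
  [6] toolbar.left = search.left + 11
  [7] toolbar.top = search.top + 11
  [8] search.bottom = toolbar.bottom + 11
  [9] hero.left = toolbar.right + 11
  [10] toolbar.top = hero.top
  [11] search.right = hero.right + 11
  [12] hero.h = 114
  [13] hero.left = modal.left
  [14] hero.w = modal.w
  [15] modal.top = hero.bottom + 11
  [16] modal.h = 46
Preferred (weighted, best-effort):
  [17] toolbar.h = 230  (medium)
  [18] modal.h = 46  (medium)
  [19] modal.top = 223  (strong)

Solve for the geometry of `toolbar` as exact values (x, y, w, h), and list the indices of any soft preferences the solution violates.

1. toolbar.x = 18  [toolbar.left = search.left + 11]
2. toolbar.y = 48  [toolbar.top = search.top + 11]
3. toolbar.h = 193  [search.bottom = toolbar.bottom + 11]
4. toolbar.w = 46  [hero.left = toolbar.right + 11]

toolbar = (x=18, y=48, w=46, h=193)
violated soft preferences: 17, 19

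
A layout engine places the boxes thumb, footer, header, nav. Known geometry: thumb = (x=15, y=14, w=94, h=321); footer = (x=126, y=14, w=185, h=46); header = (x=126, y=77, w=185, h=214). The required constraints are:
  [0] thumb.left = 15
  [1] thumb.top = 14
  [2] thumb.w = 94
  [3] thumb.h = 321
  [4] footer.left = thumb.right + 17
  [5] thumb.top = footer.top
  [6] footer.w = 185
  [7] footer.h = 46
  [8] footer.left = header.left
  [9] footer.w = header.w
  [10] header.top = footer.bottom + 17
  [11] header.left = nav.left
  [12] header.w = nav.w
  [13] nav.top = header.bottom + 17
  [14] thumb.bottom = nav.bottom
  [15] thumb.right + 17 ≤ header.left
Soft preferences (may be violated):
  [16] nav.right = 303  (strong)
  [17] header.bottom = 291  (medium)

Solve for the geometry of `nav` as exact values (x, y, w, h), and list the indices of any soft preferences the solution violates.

nav = (x=126, y=308, w=185, h=27)
violated soft preferences: 16

1. nav.x = 126  [header.left = nav.left]
2. nav.w = 185  [header.w = nav.w]
3. nav.y = 308  [nav.top = header.bottom + 17]
4. nav.h = 27  [thumb.bottom = nav.bottom]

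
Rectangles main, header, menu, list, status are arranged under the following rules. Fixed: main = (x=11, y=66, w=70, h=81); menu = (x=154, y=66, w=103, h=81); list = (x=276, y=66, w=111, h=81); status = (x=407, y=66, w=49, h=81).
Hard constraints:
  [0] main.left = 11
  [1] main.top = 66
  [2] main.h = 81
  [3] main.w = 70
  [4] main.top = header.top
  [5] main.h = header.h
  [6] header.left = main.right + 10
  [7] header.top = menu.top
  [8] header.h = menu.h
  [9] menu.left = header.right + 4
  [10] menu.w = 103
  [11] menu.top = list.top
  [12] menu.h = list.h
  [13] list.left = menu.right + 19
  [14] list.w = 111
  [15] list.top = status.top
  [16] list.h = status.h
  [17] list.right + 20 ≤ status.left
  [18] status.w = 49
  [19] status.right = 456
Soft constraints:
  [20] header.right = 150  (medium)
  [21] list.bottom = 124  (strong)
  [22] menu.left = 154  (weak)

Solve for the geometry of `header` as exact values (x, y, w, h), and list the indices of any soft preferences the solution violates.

1. header.y = 66  [main.top = header.top]
2. header.h = 81  [main.h = header.h]
3. header.x = 91  [header.left = main.right + 10]
4. header.w = 59  [menu.left = header.right + 4]

header = (x=91, y=66, w=59, h=81)
violated soft preferences: 21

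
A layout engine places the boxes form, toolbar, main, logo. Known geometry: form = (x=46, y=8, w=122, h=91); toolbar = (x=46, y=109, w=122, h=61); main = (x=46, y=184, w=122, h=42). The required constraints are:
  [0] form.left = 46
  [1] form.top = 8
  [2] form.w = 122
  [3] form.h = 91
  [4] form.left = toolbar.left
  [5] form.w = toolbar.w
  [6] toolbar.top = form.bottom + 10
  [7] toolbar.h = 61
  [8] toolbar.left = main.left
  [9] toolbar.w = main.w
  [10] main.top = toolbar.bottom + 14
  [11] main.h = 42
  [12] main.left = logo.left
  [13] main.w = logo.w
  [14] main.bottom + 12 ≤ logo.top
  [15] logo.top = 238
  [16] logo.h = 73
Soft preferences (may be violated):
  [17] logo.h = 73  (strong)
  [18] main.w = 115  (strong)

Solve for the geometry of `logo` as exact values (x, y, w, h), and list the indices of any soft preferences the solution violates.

1. logo.x = 46  [main.left = logo.left]
2. logo.w = 122  [main.w = logo.w]
3. logo.y = 238  [logo.top = 238]
4. logo.h = 73  [logo.h = 73]

logo = (x=46, y=238, w=122, h=73)
violated soft preferences: 18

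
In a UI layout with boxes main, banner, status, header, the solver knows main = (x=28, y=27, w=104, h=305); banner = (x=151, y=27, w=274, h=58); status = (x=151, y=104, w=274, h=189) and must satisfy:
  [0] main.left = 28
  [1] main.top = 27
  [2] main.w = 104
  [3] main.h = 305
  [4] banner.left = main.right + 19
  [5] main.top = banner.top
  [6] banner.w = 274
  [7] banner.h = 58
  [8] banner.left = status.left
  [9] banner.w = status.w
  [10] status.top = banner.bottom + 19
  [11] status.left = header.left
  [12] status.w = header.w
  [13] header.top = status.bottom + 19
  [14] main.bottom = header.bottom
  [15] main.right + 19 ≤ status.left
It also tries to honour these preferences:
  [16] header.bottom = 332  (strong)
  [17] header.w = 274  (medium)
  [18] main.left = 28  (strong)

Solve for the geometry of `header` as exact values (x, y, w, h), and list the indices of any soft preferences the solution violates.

header = (x=151, y=312, w=274, h=20)
violated soft preferences: none

1. header.x = 151  [status.left = header.left]
2. header.w = 274  [status.w = header.w]
3. header.y = 312  [header.top = status.bottom + 19]
4. header.h = 20  [main.bottom = header.bottom]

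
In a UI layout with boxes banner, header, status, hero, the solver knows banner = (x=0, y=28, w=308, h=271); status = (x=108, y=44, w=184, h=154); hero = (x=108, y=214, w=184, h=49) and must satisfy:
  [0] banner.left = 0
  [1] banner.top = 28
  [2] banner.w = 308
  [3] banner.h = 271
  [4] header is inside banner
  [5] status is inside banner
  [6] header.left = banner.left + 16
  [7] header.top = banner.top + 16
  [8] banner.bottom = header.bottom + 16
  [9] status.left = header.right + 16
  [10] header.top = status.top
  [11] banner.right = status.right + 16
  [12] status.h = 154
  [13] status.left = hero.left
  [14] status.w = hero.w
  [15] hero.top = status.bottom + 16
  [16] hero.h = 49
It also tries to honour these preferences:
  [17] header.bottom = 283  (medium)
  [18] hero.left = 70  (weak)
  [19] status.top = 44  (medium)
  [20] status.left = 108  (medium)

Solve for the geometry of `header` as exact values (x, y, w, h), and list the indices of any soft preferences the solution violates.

1. header.x = 16  [header.left = banner.left + 16]
2. header.y = 44  [header.top = banner.top + 16]
3. header.h = 239  [banner.bottom = header.bottom + 16]
4. header.w = 76  [status.left = header.right + 16]

header = (x=16, y=44, w=76, h=239)
violated soft preferences: 18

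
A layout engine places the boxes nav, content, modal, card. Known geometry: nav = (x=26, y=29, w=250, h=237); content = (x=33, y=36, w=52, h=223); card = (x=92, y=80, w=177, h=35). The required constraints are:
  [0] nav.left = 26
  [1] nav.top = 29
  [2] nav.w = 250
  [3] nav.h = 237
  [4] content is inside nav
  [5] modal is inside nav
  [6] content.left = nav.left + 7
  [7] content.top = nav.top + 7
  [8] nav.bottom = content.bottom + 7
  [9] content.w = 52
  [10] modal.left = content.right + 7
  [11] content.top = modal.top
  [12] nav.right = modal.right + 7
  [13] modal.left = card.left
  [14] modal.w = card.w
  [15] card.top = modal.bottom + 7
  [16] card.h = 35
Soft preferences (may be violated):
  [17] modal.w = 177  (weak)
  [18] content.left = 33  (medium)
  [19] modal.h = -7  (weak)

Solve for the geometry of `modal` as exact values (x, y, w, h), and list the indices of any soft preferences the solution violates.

modal = (x=92, y=36, w=177, h=37)
violated soft preferences: 19

1. modal.x = 92  [modal.left = content.right + 7]
2. modal.y = 36  [content.top = modal.top]
3. modal.w = 177  [nav.right = modal.right + 7]
4. modal.h = 37  [card.top = modal.bottom + 7]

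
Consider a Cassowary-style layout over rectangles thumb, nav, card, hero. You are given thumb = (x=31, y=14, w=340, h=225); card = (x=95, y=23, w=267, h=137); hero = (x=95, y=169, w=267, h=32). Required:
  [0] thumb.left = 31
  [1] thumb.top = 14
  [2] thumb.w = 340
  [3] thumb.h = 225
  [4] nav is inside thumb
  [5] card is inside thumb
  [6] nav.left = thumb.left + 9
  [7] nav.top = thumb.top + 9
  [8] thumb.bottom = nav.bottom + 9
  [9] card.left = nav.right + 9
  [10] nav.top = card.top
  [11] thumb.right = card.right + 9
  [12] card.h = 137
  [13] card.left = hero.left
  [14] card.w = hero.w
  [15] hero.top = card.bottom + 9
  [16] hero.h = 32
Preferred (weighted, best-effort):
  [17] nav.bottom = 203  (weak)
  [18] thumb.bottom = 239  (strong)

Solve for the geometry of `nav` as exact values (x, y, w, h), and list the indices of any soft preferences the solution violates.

1. nav.x = 40  [nav.left = thumb.left + 9]
2. nav.y = 23  [nav.top = thumb.top + 9]
3. nav.h = 207  [thumb.bottom = nav.bottom + 9]
4. nav.w = 46  [card.left = nav.right + 9]

nav = (x=40, y=23, w=46, h=207)
violated soft preferences: 17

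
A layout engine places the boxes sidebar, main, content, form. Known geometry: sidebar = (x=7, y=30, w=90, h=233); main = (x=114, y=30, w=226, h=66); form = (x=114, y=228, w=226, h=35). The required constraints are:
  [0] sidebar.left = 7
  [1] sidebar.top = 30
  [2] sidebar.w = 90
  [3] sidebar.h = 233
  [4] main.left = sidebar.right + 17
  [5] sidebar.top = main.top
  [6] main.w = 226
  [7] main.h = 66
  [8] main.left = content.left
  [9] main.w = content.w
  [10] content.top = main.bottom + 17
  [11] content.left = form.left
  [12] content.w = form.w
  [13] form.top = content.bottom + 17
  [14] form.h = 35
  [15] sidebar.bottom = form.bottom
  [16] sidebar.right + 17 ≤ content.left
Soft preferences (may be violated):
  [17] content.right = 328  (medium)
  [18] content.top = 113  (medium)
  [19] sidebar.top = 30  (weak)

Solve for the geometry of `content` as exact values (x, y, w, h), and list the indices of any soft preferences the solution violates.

content = (x=114, y=113, w=226, h=98)
violated soft preferences: 17

1. content.x = 114  [main.left = content.left]
2. content.w = 226  [main.w = content.w]
3. content.y = 113  [content.top = main.bottom + 17]
4. content.h = 98  [form.top = content.bottom + 17]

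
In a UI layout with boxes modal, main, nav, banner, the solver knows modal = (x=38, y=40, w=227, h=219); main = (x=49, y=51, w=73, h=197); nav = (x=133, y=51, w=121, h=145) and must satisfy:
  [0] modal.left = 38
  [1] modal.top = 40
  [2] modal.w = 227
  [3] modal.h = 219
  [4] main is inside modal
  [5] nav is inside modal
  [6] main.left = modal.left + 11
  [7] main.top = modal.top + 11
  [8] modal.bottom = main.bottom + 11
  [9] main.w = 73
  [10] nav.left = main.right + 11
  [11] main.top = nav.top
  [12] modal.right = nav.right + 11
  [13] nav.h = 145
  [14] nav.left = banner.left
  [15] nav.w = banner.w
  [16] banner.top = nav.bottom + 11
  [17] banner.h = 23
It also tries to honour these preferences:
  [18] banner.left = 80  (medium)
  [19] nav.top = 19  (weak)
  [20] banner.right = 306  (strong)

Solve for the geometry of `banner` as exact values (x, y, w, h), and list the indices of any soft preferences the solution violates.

banner = (x=133, y=207, w=121, h=23)
violated soft preferences: 18, 19, 20

1. banner.x = 133  [nav.left = banner.left]
2. banner.w = 121  [nav.w = banner.w]
3. banner.y = 207  [banner.top = nav.bottom + 11]
4. banner.h = 23  [banner.h = 23]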